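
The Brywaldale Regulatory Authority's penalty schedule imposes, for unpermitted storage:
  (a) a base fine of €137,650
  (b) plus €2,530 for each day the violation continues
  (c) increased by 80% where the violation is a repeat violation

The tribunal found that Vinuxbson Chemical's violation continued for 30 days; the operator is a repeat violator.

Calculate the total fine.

Per-day component: 30 × €2,530 = €75,900
Base plus per-day: €137,650 + €75,900 = €213,550
Enhancement: 80% of €213,550 = €170,840
Enhanced fine: €213,550 + €170,840 = €384,390

€384,390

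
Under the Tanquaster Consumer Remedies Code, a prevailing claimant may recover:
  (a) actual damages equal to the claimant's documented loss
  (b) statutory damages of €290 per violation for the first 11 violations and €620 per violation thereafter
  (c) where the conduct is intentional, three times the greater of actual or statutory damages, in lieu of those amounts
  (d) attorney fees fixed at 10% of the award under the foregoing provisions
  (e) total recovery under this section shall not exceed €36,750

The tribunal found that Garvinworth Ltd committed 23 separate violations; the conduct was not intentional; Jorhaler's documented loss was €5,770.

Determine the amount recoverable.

€18,040

First 11 violations: 11 × €290 = €3,190
Remaining violations: (23 − 11) × €620 = €7,440
Statutory damages: €3,190 + €7,440 = €10,630
Conduct not intentional: the in-lieu enhancement does not apply.
Actual plus statutory damages: €5,770 + €10,630 = €16,400
Attorney fees: 10% of €16,400 = €1,640
Total before cap: €16,400 + €1,640 = €18,040
Cap at €36,750: €18,040 is within the cap, no reduction.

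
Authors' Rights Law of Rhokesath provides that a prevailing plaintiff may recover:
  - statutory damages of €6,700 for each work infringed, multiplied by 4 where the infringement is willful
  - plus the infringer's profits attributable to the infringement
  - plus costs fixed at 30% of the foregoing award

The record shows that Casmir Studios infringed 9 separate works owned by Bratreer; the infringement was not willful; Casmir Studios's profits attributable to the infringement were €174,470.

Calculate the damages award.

Statutory damages: 9 × €6,700 = €60,300
Infringement not willful: no ×4 enhancement.
Combined award: €60,300 + €174,470 = €234,770
Costs: 30% of €234,770 = €70,431
Award plus costs: €234,770 + €70,431 = €305,201

€305,201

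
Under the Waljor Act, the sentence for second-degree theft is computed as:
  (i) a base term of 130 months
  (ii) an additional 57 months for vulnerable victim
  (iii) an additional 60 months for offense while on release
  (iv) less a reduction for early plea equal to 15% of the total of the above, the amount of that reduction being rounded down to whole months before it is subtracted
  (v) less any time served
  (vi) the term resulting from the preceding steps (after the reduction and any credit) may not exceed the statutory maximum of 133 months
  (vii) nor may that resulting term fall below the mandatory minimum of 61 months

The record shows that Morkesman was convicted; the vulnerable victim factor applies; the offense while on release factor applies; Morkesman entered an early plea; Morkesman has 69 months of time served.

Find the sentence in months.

133 months

Vulnerable victim enhancement: +57 months
Offense while on release enhancement: +60 months
Adjusted term: 130 months + 57 months + 60 months = 247 months
Early plea reduction: 15% of 247 months = 37 months (rounded down)
After reduction: 247 − 37 = 210 months
Less time served: 210 months − 69 months = 141 months
Cap at 133 months: 141 months exceeds the cap → 133 months
Minimum 61 months: 133 months meets the minimum, no increase.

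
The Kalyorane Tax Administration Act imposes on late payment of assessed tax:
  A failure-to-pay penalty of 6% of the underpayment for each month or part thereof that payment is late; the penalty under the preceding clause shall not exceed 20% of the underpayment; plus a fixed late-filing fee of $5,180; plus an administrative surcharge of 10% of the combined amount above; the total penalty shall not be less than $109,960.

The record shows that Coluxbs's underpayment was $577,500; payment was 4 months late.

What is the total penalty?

Accrued rate: 6% × 4 = 24%, capped at 20% → 20%
Failure-to-pay penalty: 20% of $577,500 = $115,500
Penalty before surcharge: $115,500 + $5,180 = $120,680
Administrative surcharge: 10% of $120,680 = $12,068
Total penalty: $120,680 + $12,068 = $132,748
Minimum $109,960: $132,748 meets the minimum, no increase.

$132,748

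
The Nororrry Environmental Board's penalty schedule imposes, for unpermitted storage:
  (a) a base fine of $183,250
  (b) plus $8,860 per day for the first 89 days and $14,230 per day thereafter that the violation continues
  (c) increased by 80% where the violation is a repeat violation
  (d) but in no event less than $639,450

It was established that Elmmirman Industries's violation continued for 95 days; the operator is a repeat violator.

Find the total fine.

First 89 days: 89 × $8,860 = $788,540
Remaining days: (95 − 89) × $14,230 = $85,380
Per-day component: $788,540 + $85,380 = $873,920
Base plus per-day: $183,250 + $873,920 = $1,057,170
Enhancement: 80% of $1,057,170 = $845,736
Enhanced fine: $1,057,170 + $845,736 = $1,902,906
Minimum $639,450: $1,902,906 meets the minimum, no increase.

$1,902,906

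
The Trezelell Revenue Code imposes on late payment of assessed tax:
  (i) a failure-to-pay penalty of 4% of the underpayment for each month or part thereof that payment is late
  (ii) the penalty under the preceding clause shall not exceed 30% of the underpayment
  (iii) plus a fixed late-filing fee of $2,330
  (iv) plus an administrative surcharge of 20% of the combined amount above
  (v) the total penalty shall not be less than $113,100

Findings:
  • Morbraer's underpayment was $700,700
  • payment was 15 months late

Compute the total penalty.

Penalty: $255,048

Accrued rate: 4% × 15 = 60%, capped at 30% → 30%
Failure-to-pay penalty: 30% of $700,700 = $210,210
Penalty before surcharge: $210,210 + $2,330 = $212,540
Administrative surcharge: 20% of $212,540 = $42,508
Total penalty: $212,540 + $42,508 = $255,048
Minimum $113,100: $255,048 meets the minimum, no increase.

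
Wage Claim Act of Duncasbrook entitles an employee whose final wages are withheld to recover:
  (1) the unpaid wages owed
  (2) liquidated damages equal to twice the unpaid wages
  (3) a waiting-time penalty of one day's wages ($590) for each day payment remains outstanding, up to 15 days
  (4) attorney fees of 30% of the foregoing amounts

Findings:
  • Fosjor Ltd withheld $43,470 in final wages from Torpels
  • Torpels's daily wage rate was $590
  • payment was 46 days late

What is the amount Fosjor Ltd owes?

$181,038

Doubled: 2 × $43,470 = $86,940
Penalty days: min(46, 15) = 15
Waiting-time penalty: 15 × $590 = $8,850
Subtotal: $43,470 + $86,940 + $8,850 = $139,260
Attorney fees: 30% of $139,260 = $41,778
Total award: $139,260 + $41,778 = $181,038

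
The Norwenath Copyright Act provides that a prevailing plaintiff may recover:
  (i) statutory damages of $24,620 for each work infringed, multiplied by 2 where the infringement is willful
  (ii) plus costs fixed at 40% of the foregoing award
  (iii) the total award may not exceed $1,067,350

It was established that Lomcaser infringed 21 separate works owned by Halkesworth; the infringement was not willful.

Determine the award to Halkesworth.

Award: $723,828

Statutory damages: 21 × $24,620 = $517,020
Infringement not willful: no ×2 enhancement.
Costs: 40% of $517,020 = $206,808
Award plus costs: $517,020 + $206,808 = $723,828
Cap at $1,067,350: $723,828 is within the cap, no reduction.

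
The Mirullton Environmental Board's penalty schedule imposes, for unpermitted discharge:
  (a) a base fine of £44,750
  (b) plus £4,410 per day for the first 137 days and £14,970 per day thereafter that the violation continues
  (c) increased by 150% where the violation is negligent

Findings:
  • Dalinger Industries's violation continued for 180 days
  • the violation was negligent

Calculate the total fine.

£3,231,575

First 137 days: 137 × £4,410 = £604,170
Remaining days: (180 − 137) × £14,970 = £643,710
Per-day component: £604,170 + £643,710 = £1,247,880
Base plus per-day: £44,750 + £1,247,880 = £1,292,630
Enhancement: 150% of £1,292,630 = £1,938,945
Enhanced fine: £1,292,630 + £1,938,945 = £3,231,575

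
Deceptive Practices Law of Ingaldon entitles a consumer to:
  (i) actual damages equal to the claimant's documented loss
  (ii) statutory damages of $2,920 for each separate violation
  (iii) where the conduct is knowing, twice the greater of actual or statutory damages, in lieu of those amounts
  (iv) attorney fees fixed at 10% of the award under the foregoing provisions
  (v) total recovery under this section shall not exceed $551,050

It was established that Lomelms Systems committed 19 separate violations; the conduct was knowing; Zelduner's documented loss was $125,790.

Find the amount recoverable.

Statutory damages: 19 × $2,920 = $55,480
Greater of actual damages ($125,790) or statutory damages ($55,480): $125,790
Doubled: 2 × $125,790 = $251,580
Attorney fees: 10% of $251,580 = $25,158
Total before cap: $251,580 + $25,158 = $276,738
Cap at $551,050: $276,738 is within the cap, no reduction.

$276,738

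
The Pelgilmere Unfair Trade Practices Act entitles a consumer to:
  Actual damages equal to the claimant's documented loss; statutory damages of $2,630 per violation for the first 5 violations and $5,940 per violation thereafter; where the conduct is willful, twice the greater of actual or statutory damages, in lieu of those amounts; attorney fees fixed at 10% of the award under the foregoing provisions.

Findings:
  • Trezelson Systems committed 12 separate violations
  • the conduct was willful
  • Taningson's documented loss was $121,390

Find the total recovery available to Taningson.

First 5 violations: 5 × $2,630 = $13,150
Remaining violations: (12 − 5) × $5,940 = $41,580
Statutory damages: $13,150 + $41,580 = $54,730
Greater of actual damages ($121,390) or statutory damages ($54,730): $121,390
Doubled: 2 × $121,390 = $242,780
Attorney fees: 10% of $242,780 = $24,278
Total recovery: $242,780 + $24,278 = $267,058

$267,058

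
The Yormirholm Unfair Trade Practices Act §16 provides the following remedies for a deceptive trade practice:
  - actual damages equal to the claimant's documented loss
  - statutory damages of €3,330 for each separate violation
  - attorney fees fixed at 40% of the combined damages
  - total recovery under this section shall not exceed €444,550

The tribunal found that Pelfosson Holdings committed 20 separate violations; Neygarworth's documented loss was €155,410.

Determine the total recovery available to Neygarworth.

Statutory damages: 20 × €3,330 = €66,600
Combined damages: €155,410 + €66,600 = €222,010
Attorney fees: 40% of €222,010 = €88,804
Total before cap: €222,010 + €88,804 = €310,814
Cap at €444,550: €310,814 is within the cap, no reduction.

€310,814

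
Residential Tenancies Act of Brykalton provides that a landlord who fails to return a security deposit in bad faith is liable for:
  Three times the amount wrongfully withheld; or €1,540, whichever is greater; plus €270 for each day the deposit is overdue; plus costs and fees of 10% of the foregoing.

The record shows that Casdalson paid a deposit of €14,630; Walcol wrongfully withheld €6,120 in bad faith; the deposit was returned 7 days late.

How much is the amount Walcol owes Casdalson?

Trebled: 3 × €6,120 = €18,360
Minimum €1,540: €18,360 meets the minimum, no increase.
Late-return penalty: 7 × €270 = €1,890
Damages plus late penalty: €18,360 + €1,890 = €20,250
Costs and fees: 10% of €20,250 = €2,025
Total recovery: €20,250 + €2,025 = €22,275

€22,275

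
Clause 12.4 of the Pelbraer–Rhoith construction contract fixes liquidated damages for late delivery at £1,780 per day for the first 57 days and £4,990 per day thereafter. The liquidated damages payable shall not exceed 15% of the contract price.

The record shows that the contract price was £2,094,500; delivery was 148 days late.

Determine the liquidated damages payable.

First 57 days: 57 × £1,780 = £101,460
Remaining days: (148 − 57) × £4,990 = £454,090
Accrued per-day damages: £101,460 + £454,090 = £555,550
Cap: 15% of £2,094,500 = £314,175
Cap at £314,175: £555,550 exceeds the cap → £314,175

£314,175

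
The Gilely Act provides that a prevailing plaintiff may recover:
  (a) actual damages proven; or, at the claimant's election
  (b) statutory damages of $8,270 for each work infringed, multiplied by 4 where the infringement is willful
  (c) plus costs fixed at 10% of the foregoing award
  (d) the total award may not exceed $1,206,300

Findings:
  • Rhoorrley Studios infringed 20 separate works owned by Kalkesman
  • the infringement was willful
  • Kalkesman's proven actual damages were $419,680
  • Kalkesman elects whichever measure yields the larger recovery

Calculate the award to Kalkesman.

Statutory damages: 20 × $8,270 = $165,400
Multiplied by 4: 4 × $165,400 = $661,600
Greater of actual damages ($419,680) or enhanced statutory damages ($661,600): $661,600
Costs: 10% of $661,600 = $66,160
Award plus costs: $661,600 + $66,160 = $727,760
Cap at $1,206,300: $727,760 is within the cap, no reduction.

$727,760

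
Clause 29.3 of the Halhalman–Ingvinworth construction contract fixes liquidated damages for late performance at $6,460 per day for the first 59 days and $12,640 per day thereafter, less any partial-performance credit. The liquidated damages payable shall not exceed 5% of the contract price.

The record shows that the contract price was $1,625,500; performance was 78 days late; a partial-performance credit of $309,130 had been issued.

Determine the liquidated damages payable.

First 59 days: 59 × $6,460 = $381,140
Remaining days: (78 − 59) × $12,640 = $240,160
Accrued per-day damages: $381,140 + $240,160 = $621,300
Less partial-performance credit: $621,300 − $309,130 = $312,170
Cap: 5% of $1,625,500 = $81,275
Cap at $81,275: $312,170 exceeds the cap → $81,275

Liquidated damages: $81,275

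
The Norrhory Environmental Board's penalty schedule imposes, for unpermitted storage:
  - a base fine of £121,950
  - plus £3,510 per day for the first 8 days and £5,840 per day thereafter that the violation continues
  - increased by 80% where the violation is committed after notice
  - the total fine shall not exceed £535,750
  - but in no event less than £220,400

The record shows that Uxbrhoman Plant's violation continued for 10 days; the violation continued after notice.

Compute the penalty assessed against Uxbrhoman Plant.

£291,078

First 8 days: 8 × £3,510 = £28,080
Remaining days: (10 − 8) × £5,840 = £11,680
Per-day component: £28,080 + £11,680 = £39,760
Base plus per-day: £121,950 + £39,760 = £161,710
Enhancement: 80% of £161,710 = £129,368
Enhanced fine: £161,710 + £129,368 = £291,078
Cap at £535,750: £291,078 is within the cap, no reduction.
Minimum £220,400: £291,078 meets the minimum, no increase.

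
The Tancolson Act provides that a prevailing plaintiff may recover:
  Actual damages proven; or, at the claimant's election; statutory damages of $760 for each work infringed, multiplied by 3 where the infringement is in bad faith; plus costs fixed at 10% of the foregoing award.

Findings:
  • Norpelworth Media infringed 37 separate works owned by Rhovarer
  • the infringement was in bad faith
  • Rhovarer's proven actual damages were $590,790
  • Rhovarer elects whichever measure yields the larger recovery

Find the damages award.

Award: $649,869

Statutory damages: 37 × $760 = $28,120
Trebled: 3 × $28,120 = $84,360
Greater of actual damages ($590,790) or enhanced statutory damages ($84,360): $590,790
Costs: 10% of $590,790 = $59,079
Award plus costs: $590,790 + $59,079 = $649,869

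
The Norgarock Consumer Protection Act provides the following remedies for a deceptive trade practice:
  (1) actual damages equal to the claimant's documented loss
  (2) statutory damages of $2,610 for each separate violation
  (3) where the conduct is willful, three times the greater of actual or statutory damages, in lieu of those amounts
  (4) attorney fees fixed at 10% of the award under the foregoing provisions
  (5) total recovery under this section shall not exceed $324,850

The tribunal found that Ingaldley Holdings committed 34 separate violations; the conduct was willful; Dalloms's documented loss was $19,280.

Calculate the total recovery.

$292,842

Statutory damages: 34 × $2,610 = $88,740
Greater of actual damages ($19,280) or statutory damages ($88,740): $88,740
Trebled: 3 × $88,740 = $266,220
Attorney fees: 10% of $266,220 = $26,622
Total before cap: $266,220 + $26,622 = $292,842
Cap at $324,850: $292,842 is within the cap, no reduction.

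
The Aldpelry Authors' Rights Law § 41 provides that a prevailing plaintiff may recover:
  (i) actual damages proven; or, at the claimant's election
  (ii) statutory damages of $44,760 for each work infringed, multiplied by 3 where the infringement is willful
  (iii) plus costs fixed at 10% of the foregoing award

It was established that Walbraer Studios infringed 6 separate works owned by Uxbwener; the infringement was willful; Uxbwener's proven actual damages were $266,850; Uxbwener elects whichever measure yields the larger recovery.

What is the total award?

$886,248

Statutory damages: 6 × $44,760 = $268,560
Trebled: 3 × $268,560 = $805,680
Greater of actual damages ($266,850) or enhanced statutory damages ($805,680): $805,680
Costs: 10% of $805,680 = $80,568
Award plus costs: $805,680 + $80,568 = $886,248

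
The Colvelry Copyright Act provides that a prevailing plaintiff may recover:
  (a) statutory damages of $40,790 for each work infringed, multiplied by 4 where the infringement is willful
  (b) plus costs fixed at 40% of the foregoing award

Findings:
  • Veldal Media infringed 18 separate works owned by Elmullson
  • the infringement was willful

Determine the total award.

Statutory damages: 18 × $40,790 = $734,220
Multiplied by 4: 4 × $734,220 = $2,936,880
Costs: 40% of $2,936,880 = $1,174,752
Award plus costs: $2,936,880 + $1,174,752 = $4,111,632

$4,111,632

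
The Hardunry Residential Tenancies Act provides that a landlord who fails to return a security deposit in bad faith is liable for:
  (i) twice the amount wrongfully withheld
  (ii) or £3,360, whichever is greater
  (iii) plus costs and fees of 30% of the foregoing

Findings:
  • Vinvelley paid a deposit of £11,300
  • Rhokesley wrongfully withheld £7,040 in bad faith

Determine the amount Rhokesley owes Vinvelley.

Doubled: 2 × £7,040 = £14,080
Minimum £3,360: £14,080 meets the minimum, no increase.
Costs and fees: 30% of £14,080 = £4,224
Total recovery: £14,080 + £4,224 = £18,304

£18,304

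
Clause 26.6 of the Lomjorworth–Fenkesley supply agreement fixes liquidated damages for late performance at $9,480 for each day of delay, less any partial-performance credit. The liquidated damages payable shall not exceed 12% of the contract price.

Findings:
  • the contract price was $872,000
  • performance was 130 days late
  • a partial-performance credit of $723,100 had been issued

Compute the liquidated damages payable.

Liquidated damages: $104,640

Per-day damages: 130 × $9,480 = $1,232,400
Less partial-performance credit: $1,232,400 − $723,100 = $509,300
Cap: 12% of $872,000 = $104,640
Cap at $104,640: $509,300 exceeds the cap → $104,640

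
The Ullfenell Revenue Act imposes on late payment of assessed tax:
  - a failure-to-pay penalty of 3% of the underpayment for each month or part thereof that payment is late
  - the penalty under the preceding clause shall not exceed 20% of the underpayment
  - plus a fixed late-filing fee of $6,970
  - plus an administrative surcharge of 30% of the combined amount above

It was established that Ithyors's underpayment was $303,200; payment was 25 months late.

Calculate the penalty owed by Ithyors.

$87,893

Accrued rate: 3% × 25 = 75%, capped at 20% → 20%
Failure-to-pay penalty: 20% of $303,200 = $60,640
Penalty before surcharge: $60,640 + $6,970 = $67,610
Administrative surcharge: 30% of $67,610 = $20,283
Total penalty: $67,610 + $20,283 = $87,893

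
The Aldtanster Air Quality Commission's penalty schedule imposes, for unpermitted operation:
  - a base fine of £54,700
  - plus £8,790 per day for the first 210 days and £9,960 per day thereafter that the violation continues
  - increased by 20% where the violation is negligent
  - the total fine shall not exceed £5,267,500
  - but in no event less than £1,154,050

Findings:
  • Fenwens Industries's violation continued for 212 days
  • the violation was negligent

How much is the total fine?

Civil penalty: £2,304,624

First 210 days: 210 × £8,790 = £1,845,900
Remaining days: (212 − 210) × £9,960 = £19,920
Per-day component: £1,845,900 + £19,920 = £1,865,820
Base plus per-day: £54,700 + £1,865,820 = £1,920,520
Enhancement: 20% of £1,920,520 = £384,104
Enhanced fine: £1,920,520 + £384,104 = £2,304,624
Cap at £5,267,500: £2,304,624 is within the cap, no reduction.
Minimum £1,154,050: £2,304,624 meets the minimum, no increase.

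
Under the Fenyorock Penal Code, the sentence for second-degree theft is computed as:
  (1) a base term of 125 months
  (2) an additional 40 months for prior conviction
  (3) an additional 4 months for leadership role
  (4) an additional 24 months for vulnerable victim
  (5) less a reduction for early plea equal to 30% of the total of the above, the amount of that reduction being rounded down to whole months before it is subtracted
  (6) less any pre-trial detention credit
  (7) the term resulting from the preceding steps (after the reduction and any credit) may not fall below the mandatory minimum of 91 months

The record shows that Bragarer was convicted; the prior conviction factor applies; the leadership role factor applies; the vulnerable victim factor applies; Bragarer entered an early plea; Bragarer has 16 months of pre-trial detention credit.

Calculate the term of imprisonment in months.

120 months

Prior conviction enhancement: +40 months
Leadership role enhancement: +4 months
Vulnerable victim enhancement: +24 months
Adjusted term: 125 months + 40 months + 4 months + 24 months = 193 months
Early plea reduction: 30% of 193 months = 57 months (rounded down)
After reduction: 193 − 57 = 136 months
Less pre-trial detention credit: 136 months − 16 months = 120 months
Minimum 91 months: 120 months meets the minimum, no increase.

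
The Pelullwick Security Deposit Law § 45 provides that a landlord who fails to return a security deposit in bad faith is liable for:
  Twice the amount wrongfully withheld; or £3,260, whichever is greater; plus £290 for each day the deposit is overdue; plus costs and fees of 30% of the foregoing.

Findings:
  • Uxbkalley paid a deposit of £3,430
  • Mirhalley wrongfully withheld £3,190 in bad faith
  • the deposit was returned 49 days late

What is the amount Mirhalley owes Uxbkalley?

Doubled: 2 × £3,190 = £6,380
Minimum £3,260: £6,380 meets the minimum, no increase.
Late-return penalty: 49 × £290 = £14,210
Damages plus late penalty: £6,380 + £14,210 = £20,590
Costs and fees: 30% of £20,590 = £6,177
Total recovery: £20,590 + £6,177 = £26,767

£26,767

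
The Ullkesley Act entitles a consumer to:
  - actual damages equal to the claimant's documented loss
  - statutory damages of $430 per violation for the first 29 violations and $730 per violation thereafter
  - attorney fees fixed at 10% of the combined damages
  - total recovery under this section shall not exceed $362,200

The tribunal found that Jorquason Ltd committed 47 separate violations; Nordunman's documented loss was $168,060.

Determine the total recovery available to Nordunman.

Total recovery: $213,037

First 29 violations: 29 × $430 = $12,470
Remaining violations: (47 − 29) × $730 = $13,140
Statutory damages: $12,470 + $13,140 = $25,610
Combined damages: $168,060 + $25,610 = $193,670
Attorney fees: 10% of $193,670 = $19,367
Total before cap: $193,670 + $19,367 = $213,037
Cap at $362,200: $213,037 is within the cap, no reduction.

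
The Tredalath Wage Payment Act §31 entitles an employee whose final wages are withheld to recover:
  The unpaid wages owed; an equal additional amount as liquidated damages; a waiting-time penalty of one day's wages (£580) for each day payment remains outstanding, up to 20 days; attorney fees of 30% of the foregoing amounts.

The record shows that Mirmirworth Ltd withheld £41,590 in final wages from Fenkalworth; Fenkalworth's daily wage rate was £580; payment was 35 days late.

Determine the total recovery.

Liquidated damages (equal amount): £41,590
Penalty days: min(35, 20) = 20
Waiting-time penalty: 20 × £580 = £11,600
Subtotal: £41,590 + £41,590 + £11,600 = £94,780
Attorney fees: 30% of £94,780 = £28,434
Total award: £94,780 + £28,434 = £123,214

Total award: £123,214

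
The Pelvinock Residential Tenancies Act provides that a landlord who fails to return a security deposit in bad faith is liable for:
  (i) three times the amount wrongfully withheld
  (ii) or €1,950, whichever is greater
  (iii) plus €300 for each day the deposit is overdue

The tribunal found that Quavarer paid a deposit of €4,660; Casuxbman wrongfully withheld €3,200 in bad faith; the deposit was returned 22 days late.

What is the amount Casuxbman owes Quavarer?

Trebled: 3 × €3,200 = €9,600
Minimum €1,950: €9,600 meets the minimum, no increase.
Late-return penalty: 22 × €300 = €6,600
Damages plus late penalty: €9,600 + €6,600 = €16,200

Recovery: €16,200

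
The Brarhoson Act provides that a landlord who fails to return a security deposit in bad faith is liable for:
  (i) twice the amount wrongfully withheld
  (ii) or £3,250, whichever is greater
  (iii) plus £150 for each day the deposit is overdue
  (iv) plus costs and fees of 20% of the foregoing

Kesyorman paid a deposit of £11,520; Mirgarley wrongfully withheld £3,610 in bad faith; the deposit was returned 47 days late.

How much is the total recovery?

£17,124

Doubled: 2 × £3,610 = £7,220
Minimum £3,250: £7,220 meets the minimum, no increase.
Late-return penalty: 47 × £150 = £7,050
Damages plus late penalty: £7,220 + £7,050 = £14,270
Costs and fees: 20% of £14,270 = £2,854
Total recovery: £14,270 + £2,854 = £17,124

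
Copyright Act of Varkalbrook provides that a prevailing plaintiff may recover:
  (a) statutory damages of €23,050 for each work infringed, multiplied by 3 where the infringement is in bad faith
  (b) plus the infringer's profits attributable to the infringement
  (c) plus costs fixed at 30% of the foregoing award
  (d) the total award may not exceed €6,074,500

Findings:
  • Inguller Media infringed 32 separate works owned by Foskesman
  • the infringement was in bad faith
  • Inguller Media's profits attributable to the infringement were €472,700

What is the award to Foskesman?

Statutory damages: 32 × €23,050 = €737,600
Trebled: 3 × €737,600 = €2,212,800
Combined award: €2,212,800 + €472,700 = €2,685,500
Costs: 30% of €2,685,500 = €805,650
Award plus costs: €2,685,500 + €805,650 = €3,491,150
Cap at €6,074,500: €3,491,150 is within the cap, no reduction.

€3,491,150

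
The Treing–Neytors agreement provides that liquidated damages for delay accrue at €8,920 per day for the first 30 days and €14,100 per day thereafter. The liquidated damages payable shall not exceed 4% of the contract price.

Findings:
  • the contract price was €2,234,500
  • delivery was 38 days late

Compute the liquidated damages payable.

€89,380

First 30 days: 30 × €8,920 = €267,600
Remaining days: (38 − 30) × €14,100 = €112,800
Accrued per-day damages: €267,600 + €112,800 = €380,400
Cap: 4% of €2,234,500 = €89,380
Cap at €89,380: €380,400 exceeds the cap → €89,380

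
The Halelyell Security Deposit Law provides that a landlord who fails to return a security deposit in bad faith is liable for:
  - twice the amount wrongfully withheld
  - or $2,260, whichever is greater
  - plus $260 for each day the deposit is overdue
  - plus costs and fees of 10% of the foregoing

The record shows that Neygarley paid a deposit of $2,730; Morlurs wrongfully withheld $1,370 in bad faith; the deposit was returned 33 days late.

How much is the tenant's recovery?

$12,452

Doubled: 2 × $1,370 = $2,740
Minimum $2,260: $2,740 meets the minimum, no increase.
Late-return penalty: 33 × $260 = $8,580
Damages plus late penalty: $2,740 + $8,580 = $11,320
Costs and fees: 10% of $11,320 = $1,132
Total recovery: $11,320 + $1,132 = $12,452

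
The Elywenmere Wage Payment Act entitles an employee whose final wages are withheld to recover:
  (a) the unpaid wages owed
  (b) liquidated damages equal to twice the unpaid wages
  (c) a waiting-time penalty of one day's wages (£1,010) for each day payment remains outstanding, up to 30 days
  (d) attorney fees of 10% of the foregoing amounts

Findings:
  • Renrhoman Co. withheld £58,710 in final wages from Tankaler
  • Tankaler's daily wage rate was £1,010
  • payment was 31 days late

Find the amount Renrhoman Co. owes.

Doubled: 2 × £58,710 = £117,420
Penalty days: min(31, 30) = 30
Waiting-time penalty: 30 × £1,010 = £30,300
Subtotal: £58,710 + £117,420 + £30,300 = £206,430
Attorney fees: 10% of £206,430 = £20,643
Total award: £206,430 + £20,643 = £227,073

£227,073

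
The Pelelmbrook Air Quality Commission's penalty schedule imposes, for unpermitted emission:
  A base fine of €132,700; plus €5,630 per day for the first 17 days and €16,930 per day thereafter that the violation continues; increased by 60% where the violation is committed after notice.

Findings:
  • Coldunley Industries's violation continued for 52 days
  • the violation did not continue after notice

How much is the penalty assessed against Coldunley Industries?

First 17 days: 17 × €5,630 = €95,710
Remaining days: (52 − 17) × €16,930 = €592,550
Per-day component: €95,710 + €592,550 = €688,260
Base plus per-day: €132,700 + €688,260 = €820,960
The violation did not continue after notice: no 60% increase.

€820,960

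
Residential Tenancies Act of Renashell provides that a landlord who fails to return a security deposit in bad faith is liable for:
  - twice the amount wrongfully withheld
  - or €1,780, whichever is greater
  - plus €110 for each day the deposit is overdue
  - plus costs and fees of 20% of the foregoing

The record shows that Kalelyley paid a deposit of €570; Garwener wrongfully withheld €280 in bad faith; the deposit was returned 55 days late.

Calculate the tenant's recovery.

€9,396

Doubled: 2 × €280 = €560
Minimum €1,780: €560 is below the minimum → €1,780
Late-return penalty: 55 × €110 = €6,050
Damages plus late penalty: €1,780 + €6,050 = €7,830
Costs and fees: 20% of €7,830 = €1,566
Total recovery: €7,830 + €1,566 = €9,396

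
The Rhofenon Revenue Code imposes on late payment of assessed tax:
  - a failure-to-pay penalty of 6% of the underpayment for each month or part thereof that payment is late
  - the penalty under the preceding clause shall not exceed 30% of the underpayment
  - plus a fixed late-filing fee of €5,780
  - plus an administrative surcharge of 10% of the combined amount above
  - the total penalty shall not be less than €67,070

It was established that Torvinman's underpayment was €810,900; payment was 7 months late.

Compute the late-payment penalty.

€273,955

Accrued rate: 6% × 7 = 42%, capped at 30% → 30%
Failure-to-pay penalty: 30% of €810,900 = €243,270
Penalty before surcharge: €243,270 + €5,780 = €249,050
Administrative surcharge: 10% of €249,050 = €24,905
Total penalty: €249,050 + €24,905 = €273,955
Minimum €67,070: €273,955 meets the minimum, no increase.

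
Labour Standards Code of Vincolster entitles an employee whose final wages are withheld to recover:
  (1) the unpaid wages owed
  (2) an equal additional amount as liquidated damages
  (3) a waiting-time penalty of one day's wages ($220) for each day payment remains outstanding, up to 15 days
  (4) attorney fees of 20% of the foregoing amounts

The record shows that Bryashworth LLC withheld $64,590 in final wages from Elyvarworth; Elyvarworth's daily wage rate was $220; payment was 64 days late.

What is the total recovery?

$158,976

Liquidated damages (equal amount): $64,590
Penalty days: min(64, 15) = 15
Waiting-time penalty: 15 × $220 = $3,300
Subtotal: $64,590 + $64,590 + $3,300 = $132,480
Attorney fees: 20% of $132,480 = $26,496
Total award: $132,480 + $26,496 = $158,976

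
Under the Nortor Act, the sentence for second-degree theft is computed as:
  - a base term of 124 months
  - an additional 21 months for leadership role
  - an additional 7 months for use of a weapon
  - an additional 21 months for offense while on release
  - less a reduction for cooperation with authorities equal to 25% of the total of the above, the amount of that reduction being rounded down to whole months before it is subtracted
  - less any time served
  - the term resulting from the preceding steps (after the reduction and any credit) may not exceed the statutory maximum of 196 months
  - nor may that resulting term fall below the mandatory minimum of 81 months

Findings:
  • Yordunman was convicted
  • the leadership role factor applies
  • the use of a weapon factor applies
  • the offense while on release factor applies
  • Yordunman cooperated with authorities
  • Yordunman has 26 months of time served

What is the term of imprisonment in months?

104 months

Leadership role enhancement: +21 months
Use of a weapon enhancement: +7 months
Offense while on release enhancement: +21 months
Adjusted term: 124 months + 21 months + 7 months + 21 months = 173 months
Cooperation with authorities reduction: 25% of 173 months = 43 months (rounded down)
After reduction: 173 − 43 = 130 months
Less time served: 130 months − 26 months = 104 months
Cap at 196 months: 104 months is within the cap, no reduction.
Minimum 81 months: 104 months meets the minimum, no increase.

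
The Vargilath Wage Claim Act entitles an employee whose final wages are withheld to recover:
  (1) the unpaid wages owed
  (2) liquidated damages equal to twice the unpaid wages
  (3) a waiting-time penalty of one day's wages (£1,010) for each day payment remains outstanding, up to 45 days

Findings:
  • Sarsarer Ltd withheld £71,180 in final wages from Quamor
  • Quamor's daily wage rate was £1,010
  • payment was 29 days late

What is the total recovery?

Doubled: 2 × £71,180 = £142,360
Penalty days: min(29, 45) = 29
Waiting-time penalty: 29 × £1,010 = £29,290
Total award: £71,180 + £142,360 + £29,290 = £242,830

£242,830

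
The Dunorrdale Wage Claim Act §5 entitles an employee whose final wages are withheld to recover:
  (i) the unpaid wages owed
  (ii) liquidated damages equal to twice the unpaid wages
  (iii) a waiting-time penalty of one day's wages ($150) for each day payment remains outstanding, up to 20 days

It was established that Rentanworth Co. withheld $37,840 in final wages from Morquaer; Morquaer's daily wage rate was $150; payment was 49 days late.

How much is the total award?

Doubled: 2 × $37,840 = $75,680
Penalty days: min(49, 20) = 20
Waiting-time penalty: 20 × $150 = $3,000
Total award: $37,840 + $75,680 + $3,000 = $116,520

$116,520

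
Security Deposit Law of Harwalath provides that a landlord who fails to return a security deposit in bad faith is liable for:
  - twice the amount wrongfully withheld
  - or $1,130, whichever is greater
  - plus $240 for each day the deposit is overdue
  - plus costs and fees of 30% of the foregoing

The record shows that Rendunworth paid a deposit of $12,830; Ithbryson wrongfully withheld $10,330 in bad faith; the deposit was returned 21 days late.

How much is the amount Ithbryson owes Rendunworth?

Doubled: 2 × $10,330 = $20,660
Minimum $1,130: $20,660 meets the minimum, no increase.
Late-return penalty: 21 × $240 = $5,040
Damages plus late penalty: $20,660 + $5,040 = $25,700
Costs and fees: 30% of $25,700 = $7,710
Total recovery: $25,700 + $7,710 = $33,410

$33,410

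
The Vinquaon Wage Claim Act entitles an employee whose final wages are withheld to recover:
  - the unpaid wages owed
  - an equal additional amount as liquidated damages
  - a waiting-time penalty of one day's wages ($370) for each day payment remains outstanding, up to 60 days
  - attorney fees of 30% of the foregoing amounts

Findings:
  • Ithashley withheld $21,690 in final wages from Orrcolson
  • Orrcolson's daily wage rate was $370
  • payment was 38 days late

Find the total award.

Liquidated damages (equal amount): $21,690
Penalty days: min(38, 60) = 38
Waiting-time penalty: 38 × $370 = $14,060
Subtotal: $21,690 + $21,690 + $14,060 = $57,440
Attorney fees: 30% of $57,440 = $17,232
Total award: $57,440 + $17,232 = $74,672

$74,672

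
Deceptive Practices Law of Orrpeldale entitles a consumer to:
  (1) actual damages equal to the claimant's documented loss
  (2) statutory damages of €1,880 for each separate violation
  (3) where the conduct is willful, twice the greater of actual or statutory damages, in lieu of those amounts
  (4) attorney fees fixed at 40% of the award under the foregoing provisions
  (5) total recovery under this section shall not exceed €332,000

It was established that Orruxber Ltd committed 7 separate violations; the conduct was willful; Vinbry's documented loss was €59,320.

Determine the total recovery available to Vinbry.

Statutory damages: 7 × €1,880 = €13,160
Greater of actual damages (€59,320) or statutory damages (€13,160): €59,320
Doubled: 2 × €59,320 = €118,640
Attorney fees: 40% of €118,640 = €47,456
Total before cap: €118,640 + €47,456 = €166,096
Cap at €332,000: €166,096 is within the cap, no reduction.

€166,096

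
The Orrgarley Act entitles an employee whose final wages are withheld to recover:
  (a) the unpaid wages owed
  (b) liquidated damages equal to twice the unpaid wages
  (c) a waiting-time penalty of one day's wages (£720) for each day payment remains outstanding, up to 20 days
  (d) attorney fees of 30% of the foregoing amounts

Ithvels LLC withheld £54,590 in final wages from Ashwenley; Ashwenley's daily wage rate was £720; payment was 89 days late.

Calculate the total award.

Doubled: 2 × £54,590 = £109,180
Penalty days: min(89, 20) = 20
Waiting-time penalty: 20 × £720 = £14,400
Subtotal: £54,590 + £109,180 + £14,400 = £178,170
Attorney fees: 30% of £178,170 = £53,451
Total award: £178,170 + £53,451 = £231,621

Total award: £231,621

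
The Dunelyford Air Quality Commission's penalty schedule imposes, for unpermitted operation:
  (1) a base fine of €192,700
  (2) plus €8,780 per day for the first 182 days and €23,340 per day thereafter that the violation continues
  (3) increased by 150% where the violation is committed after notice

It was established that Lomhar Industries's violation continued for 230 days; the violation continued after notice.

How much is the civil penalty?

€7,277,450

First 182 days: 182 × €8,780 = €1,597,960
Remaining days: (230 − 182) × €23,340 = €1,120,320
Per-day component: €1,597,960 + €1,120,320 = €2,718,280
Base plus per-day: €192,700 + €2,718,280 = €2,910,980
Enhancement: 150% of €2,910,980 = €4,366,470
Enhanced fine: €2,910,980 + €4,366,470 = €7,277,450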